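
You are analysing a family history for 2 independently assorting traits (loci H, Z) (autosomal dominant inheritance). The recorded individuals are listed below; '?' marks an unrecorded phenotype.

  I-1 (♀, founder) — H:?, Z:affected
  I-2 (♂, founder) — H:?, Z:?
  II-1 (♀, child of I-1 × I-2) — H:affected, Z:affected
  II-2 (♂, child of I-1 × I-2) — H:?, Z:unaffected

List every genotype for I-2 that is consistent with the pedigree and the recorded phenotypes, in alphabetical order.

H/I-1 ? ·: hh|Hh|HH
H/I-2 ? ·: hh|Hh|HH
H/II-1 aff I-1×I-2: Hh|HH
H/II-2 ? I-1×I-2: hh|Hh|HH
⇒ H over [I-1,I-2,II-1,II-2]: 21 consistent
Z/I-1 aff ·: Zz
Z/I-2 ? ·: zz|Zz
Z/II-1 aff I-1×I-2: Zz|ZZ
Z/II-2 un I-1×I-2: zz
⇒ Z over [I-1,I-2,II-1,II-2]: 3 consistent

I-2 ∈ {HH Zz, HH zz, Hh Zz, Hh zz, hh Zz, hh zz}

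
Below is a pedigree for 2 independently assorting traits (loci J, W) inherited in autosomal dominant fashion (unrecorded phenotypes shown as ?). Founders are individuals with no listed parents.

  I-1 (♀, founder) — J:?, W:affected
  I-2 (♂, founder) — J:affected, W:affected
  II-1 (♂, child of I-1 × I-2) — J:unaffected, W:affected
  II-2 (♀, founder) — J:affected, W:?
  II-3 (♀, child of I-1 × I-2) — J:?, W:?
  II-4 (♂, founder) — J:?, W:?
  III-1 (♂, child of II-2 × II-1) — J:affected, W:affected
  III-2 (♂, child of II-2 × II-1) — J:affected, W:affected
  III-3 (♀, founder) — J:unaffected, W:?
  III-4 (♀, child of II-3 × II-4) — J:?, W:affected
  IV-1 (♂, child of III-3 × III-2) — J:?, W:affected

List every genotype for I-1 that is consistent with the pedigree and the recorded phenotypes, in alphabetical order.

I-1 ∈ {Jj WW, Jj Ww, jj WW, jj Ww}

J/I-1 ? ·: jj|Jj
J/I-2 aff ·: Jj
J/II-1 un I-1×I-2: jj
J/II-2 aff ·: Jj|JJ
J/II-3 ? I-1×I-2: jj|Jj|JJ
J/II-4 ? ·: jj|Jj|JJ
J/III-1 aff II-2×II-1: Jj
J/III-2 aff II-2×II-1: Jj
J/III-3 un ·: jj
J/III-4 ? II-3×II-4: jj|Jj|JJ
J/IV-1 ? III-3×III-2: jj|Jj
⇒ J over [I-1,I-2,II-1,II-2,II-3,II-4,III-1,III-2,III-3,III-4,IV-1]: 104 consistent
W/I-1 aff ·: Ww|WW
W/I-2 aff ·: Ww|WW
W/II-1 aff I-1×I-2: Ww|WW
W/II-2 ? ·: ww|Ww|WW
W/II-3 ? I-1×I-2: ww|Ww|WW
W/II-4 ? ·: ww|Ww|WW
W/III-1 aff II-2×II-1: Ww|WW
W/III-2 aff II-2×II-1: Ww|WW
W/III-3 ? ·: ww|Ww|WW
W/III-4 aff II-3×II-4: Ww|WW
W/IV-1 aff III-3×III-2: Ww|WW
⇒ W over [I-1,I-2,II-1,II-2,II-3,II-4,III-1,III-2,III-3,III-4,IV-1]: 2080 consistent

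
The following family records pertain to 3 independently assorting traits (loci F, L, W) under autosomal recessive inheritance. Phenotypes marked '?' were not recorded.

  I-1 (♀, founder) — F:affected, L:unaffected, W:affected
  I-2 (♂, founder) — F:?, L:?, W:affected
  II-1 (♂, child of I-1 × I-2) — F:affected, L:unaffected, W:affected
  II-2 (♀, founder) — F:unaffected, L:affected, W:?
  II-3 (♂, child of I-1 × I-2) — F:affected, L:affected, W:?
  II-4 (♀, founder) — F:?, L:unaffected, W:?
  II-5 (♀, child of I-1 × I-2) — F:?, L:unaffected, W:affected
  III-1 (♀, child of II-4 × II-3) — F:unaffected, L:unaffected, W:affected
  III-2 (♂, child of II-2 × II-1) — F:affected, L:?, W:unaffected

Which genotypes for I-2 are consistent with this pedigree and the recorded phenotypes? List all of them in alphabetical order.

F/I-1 aff ·: ff
F/I-2 ? ·: Ff|ff
F/II-1 aff I-1×I-2: ff
F/II-2 un ·: Ff
F/II-3 aff I-1×I-2: ff
F/II-4 ? ·: FF|Ff
F/II-5 ? I-1×I-2: Ff|ff
F/III-1 un II-4×II-3: Ff
F/III-2 aff II-2×II-1: ff
⇒ F over [I-1,I-2,II-1,II-2,II-3,II-4,II-5,III-1,III-2]: 6 consistent
L/I-1 un ·: Ll
L/I-2 ? ·: Ll|ll
L/II-1 un I-1×I-2: LL|Ll
L/II-2 aff ·: ll
L/II-3 aff I-1×I-2: ll
L/II-4 un ·: LL|Ll
L/II-5 un I-1×I-2: LL|Ll
L/III-1 un II-4×II-3: Ll
L/III-2 ? II-2×II-1: Ll|ll
⇒ L over [I-1,I-2,II-1,II-2,II-3,II-4,II-5,III-1,III-2]: 16 consistent
W/I-1 aff ·: ww
W/I-2 aff ·: ww
W/II-1 aff I-1×I-2: ww
W/II-2 ? ·: WW|Ww
W/II-3 ? I-1×I-2: ww
W/II-4 ? ·: Ww|ww
W/II-5 aff I-1×I-2: ww
W/III-1 aff II-4×II-3: ww
W/III-2 un II-2×II-1: Ww
⇒ W over [I-1,I-2,II-1,II-2,II-3,II-4,II-5,III-1,III-2]: 4 consistent

I-2 ∈ {Ff Ll ww, Ff ll ww, ff Ll ww, ff ll ww}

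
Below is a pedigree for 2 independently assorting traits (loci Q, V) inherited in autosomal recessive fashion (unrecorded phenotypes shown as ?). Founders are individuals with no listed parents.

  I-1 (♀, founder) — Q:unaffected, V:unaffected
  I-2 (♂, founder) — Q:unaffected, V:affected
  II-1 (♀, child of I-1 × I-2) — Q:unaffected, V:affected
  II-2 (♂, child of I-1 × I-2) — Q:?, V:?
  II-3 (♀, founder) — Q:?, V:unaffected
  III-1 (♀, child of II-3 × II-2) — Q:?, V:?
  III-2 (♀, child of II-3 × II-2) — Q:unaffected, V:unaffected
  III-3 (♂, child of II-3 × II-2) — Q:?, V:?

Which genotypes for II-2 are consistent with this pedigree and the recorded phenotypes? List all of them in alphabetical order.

Q/I-1 un ·: QQ|Qq
Q/I-2 un ·: QQ|Qq
Q/II-1 un I-1×I-2: QQ|Qq
Q/II-2 ? I-1×I-2: QQ|Qq|qq
Q/II-3 ? ·: QQ|Qq|qq
Q/III-1 ? II-3×II-2: QQ|Qq|qq
Q/III-2 un II-3×II-2: QQ|Qq
Q/III-3 ? II-3×II-2: QQ|Qq|qq
⇒ Q over [I-1,I-2,II-1,II-2,II-3,III-1,III-2,III-3]: 260 consistent
V/I-1 un ·: Vv
V/I-2 aff ·: vv
V/II-1 aff I-1×I-2: vv
V/II-2 ? I-1×I-2: Vv|vv
V/II-3 un ·: VV|Vv
V/III-1 ? II-3×II-2: VV|Vv|vv
V/III-2 un II-3×II-2: VV|Vv
V/III-3 ? II-3×II-2: VV|Vv|vv
⇒ V over [I-1,I-2,II-1,II-2,II-3,III-1,III-2,III-3]: 31 consistent

II-2 ∈ {QQ Vv, QQ vv, Qq Vv, Qq vv, qq Vv, qq vv}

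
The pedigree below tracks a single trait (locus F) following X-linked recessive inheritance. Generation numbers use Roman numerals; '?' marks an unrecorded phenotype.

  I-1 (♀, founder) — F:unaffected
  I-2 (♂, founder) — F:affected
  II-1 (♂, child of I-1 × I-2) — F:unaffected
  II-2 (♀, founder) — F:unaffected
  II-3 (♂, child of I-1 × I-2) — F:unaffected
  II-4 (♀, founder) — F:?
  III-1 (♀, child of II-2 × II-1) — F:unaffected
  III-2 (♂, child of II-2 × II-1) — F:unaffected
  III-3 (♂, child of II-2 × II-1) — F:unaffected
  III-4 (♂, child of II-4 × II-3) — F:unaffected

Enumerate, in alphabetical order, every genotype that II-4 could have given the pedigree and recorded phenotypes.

II-4 ∈ {X^FX^F, X^FX^f}

F/I-1 un ·: X^FX^F|X^FX^f
F/I-2 aff ·: X^fY
F/II-1 un I-1×I-2: X^FY
F/II-2 un ·: X^FX^F|X^FX^f
F/II-3 un I-1×I-2: X^FY
F/II-4 ? ·: X^FX^F|X^FX^f
F/III-1 un II-2×II-1: X^FX^F|X^FX^f
F/III-2 un II-2×II-1: X^FY
F/III-3 un II-2×II-1: X^FY
F/III-4 un II-4×II-3: X^FY
⇒ F over [I-1,I-2,II-1,II-2,II-3,II-4,III-1,III-2,III-3,III-4]: 12 consistent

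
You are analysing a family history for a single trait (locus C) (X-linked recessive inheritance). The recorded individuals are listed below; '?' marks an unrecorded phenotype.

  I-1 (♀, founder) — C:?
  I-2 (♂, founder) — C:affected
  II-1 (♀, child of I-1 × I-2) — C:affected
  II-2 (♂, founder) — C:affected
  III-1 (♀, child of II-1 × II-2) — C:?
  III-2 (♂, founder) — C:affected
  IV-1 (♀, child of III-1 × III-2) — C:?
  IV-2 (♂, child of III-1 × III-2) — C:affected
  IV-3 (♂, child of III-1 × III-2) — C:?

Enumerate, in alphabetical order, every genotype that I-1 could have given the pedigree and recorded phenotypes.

I-1 ∈ {X^CX^c, X^cX^c}

C/I-1 ? ·: X^CX^c|X^cX^c
C/I-2 aff ·: X^cY
C/II-1 aff I-1×I-2: X^cX^c
C/II-2 aff ·: X^cY
C/III-1 ? II-1×II-2: X^cX^c
C/III-2 aff ·: X^cY
C/IV-1 ? III-1×III-2: X^cX^c
C/IV-2 aff III-1×III-2: X^cY
C/IV-3 ? III-1×III-2: X^cY
⇒ C over [I-1,I-2,II-1,II-2,III-1,III-2,IV-1,IV-2,IV-3]: 2 consistent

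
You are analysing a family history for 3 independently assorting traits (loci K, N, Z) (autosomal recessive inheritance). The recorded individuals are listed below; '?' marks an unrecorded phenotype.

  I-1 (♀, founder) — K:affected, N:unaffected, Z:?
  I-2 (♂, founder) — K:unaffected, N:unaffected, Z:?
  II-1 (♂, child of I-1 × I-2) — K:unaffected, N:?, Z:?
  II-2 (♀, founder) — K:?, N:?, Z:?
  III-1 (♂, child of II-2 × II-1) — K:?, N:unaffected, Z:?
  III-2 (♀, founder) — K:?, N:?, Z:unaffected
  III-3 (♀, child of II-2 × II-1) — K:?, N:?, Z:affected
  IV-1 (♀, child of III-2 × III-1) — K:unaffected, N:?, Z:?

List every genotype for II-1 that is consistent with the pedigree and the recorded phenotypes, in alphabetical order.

K/I-1 aff ·: kk
K/I-2 un ·: KK|Kk
K/II-1 un I-1×I-2: Kk
K/II-2 ? ·: KK|Kk|kk
K/III-1 ? II-2×II-1: KK|Kk|kk
K/III-2 ? ·: KK|Kk|kk
K/III-3 ? II-2×II-1: KK|Kk|kk
K/IV-1 un III-2×III-1: KK|Kk
⇒ K over [I-1,I-2,II-1,II-2,III-1,III-2,III-3,IV-1]: 130 consistent
N/I-1 un ·: NN|Nn
N/I-2 un ·: NN|Nn
N/II-1 ? I-1×I-2: NN|Nn|nn
N/II-2 ? ·: NN|Nn|nn
N/III-1 un II-2×II-1: NN|Nn
N/III-2 ? ·: NN|Nn|nn
N/III-3 ? II-2×II-1: NN|Nn|nn
N/IV-1 ? III-2×III-1: NN|Nn|nn
⇒ N over [I-1,I-2,II-1,II-2,III-1,III-2,III-3,IV-1]: 360 consistent
Z/I-1 ? ·: ZZ|Zz|zz
Z/I-2 ? ·: ZZ|Zz|zz
Z/II-1 ? I-1×I-2: Zz|zz
Z/II-2 ? ·: Zz|zz
Z/III-1 ? II-2×II-1: ZZ|Zz|zz
Z/III-2 un ·: ZZ|Zz
Z/III-3 aff II-2×II-1: zz
Z/IV-1 ? III-2×III-1: ZZ|Zz|zz
⇒ Z over [I-1,I-2,II-1,II-2,III-1,III-2,III-3,IV-1]: 177 consistent

II-1 ∈ {Kk NN Zz, Kk NN zz, Kk Nn Zz, Kk Nn zz, Kk nn Zz, Kk nn zz}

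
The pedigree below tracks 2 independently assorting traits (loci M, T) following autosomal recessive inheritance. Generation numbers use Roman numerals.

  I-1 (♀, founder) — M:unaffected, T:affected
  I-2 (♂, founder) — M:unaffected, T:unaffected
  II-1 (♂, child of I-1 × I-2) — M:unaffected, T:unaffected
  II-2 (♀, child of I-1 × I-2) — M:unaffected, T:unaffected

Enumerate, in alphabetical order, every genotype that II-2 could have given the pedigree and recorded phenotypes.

II-2 ∈ {MM Tt, Mm Tt}

M/I-1 un ·: MM|Mm
M/I-2 un ·: MM|Mm
M/II-1 un I-1×I-2: MM|Mm
M/II-2 un I-1×I-2: MM|Mm
⇒ M over [I-1,I-2,II-1,II-2]: 13 consistent
T/I-1 aff ·: tt
T/I-2 un ·: TT|Tt
T/II-1 un I-1×I-2: Tt
T/II-2 un I-1×I-2: Tt
⇒ T over [I-1,I-2,II-1,II-2]: 2 consistent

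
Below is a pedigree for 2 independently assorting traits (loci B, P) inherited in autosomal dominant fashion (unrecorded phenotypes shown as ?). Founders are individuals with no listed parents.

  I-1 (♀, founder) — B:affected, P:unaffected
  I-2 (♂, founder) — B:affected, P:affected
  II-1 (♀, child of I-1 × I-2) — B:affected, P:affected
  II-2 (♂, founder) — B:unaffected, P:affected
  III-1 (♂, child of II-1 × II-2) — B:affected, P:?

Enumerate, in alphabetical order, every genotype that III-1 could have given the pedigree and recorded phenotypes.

III-1 ∈ {Bb PP, Bb Pp, Bb pp}

B/I-1 aff ·: Bb|BB
B/I-2 aff ·: Bb|BB
B/II-1 aff I-1×I-2: Bb|BB
B/II-2 un ·: bb
B/III-1 aff II-1×II-2: Bb
⇒ B over [I-1,I-2,II-1,II-2,III-1]: 7 consistent
P/I-1 un ·: pp
P/I-2 aff ·: Pp|PP
P/II-1 aff I-1×I-2: Pp
P/II-2 aff ·: Pp|PP
P/III-1 ? II-1×II-2: pp|Pp|PP
⇒ P over [I-1,I-2,II-1,II-2,III-1]: 10 consistent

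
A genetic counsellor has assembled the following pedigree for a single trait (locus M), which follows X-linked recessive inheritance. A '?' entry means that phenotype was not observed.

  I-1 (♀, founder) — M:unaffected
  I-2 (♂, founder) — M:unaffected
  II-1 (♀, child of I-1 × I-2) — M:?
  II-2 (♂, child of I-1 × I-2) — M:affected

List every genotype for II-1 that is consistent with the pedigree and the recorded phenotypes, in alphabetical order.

M/I-1 un ·: X^MX^m
M/I-2 un ·: X^MY
M/II-1 ? I-1×I-2: X^MX^M|X^MX^m
M/II-2 aff I-1×I-2: X^mY
⇒ M over [I-1,I-2,II-1,II-2]: 2 consistent

II-1 ∈ {X^MX^M, X^MX^m}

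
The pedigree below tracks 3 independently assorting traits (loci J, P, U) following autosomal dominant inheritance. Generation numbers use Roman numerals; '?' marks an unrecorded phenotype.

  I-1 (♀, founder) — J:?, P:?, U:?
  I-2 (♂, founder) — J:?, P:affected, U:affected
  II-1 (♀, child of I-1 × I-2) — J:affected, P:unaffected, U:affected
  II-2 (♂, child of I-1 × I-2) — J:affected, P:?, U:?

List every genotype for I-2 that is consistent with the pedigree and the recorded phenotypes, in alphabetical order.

I-2 ∈ {JJ Pp UU, JJ Pp Uu, Jj Pp UU, Jj Pp Uu, jj Pp UU, jj Pp Uu}

J/I-1 ? ·: jj|Jj|JJ
J/I-2 ? ·: jj|Jj|JJ
J/II-1 aff I-1×I-2: Jj|JJ
J/II-2 aff I-1×I-2: Jj|JJ
⇒ J over [I-1,I-2,II-1,II-2]: 17 consistent
P/I-1 ? ·: pp|Pp
P/I-2 aff ·: Pp
P/II-1 un I-1×I-2: pp
P/II-2 ? I-1×I-2: pp|Pp|PP
⇒ P over [I-1,I-2,II-1,II-2]: 5 consistent
U/I-1 ? ·: uu|Uu|UU
U/I-2 aff ·: Uu|UU
U/II-1 aff I-1×I-2: Uu|UU
U/II-2 ? I-1×I-2: uu|Uu|UU
⇒ U over [I-1,I-2,II-1,II-2]: 18 consistent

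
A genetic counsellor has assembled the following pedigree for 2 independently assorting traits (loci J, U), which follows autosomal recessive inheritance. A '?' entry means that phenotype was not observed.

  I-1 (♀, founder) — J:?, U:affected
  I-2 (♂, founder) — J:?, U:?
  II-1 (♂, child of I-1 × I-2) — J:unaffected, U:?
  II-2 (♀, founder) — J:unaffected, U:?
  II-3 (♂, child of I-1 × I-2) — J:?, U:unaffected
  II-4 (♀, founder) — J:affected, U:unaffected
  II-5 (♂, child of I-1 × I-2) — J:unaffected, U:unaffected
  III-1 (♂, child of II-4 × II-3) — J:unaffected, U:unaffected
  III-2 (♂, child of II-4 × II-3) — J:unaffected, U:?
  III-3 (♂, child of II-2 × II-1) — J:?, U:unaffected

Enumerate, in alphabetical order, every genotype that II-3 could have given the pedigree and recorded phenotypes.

II-3 ∈ {JJ Uu, Jj Uu}

J/I-1 ? ·: JJ|Jj|jj
J/I-2 ? ·: JJ|Jj|jj
J/II-1 un I-1×I-2: JJ|Jj
J/II-2 un ·: JJ|Jj
J/II-3 ? I-1×I-2: JJ|Jj
J/II-4 aff ·: jj
J/II-5 un I-1×I-2: JJ|Jj
J/III-1 un II-4×II-3: Jj
J/III-2 un II-4×II-3: Jj
J/III-3 ? II-2×II-1: JJ|Jj|jj
⇒ J over [I-1,I-2,II-1,II-2,II-3,II-4,II-5,III-1,III-2,III-3]: 119 consistent
U/I-1 aff ·: uu
U/I-2 ? ·: UU|Uu
U/II-1 ? I-1×I-2: Uu|uu
U/II-2 ? ·: UU|Uu|uu
U/II-3 un I-1×I-2: Uu
U/II-4 un ·: UU|Uu
U/II-5 un I-1×I-2: Uu
U/III-1 un II-4×II-3: UU|Uu
U/III-2 ? II-4×II-3: UU|Uu|uu
U/III-3 un II-2×II-1: UU|Uu
⇒ U over [I-1,I-2,II-1,II-2,II-3,II-4,II-5,III-1,III-2,III-3]: 120 consistent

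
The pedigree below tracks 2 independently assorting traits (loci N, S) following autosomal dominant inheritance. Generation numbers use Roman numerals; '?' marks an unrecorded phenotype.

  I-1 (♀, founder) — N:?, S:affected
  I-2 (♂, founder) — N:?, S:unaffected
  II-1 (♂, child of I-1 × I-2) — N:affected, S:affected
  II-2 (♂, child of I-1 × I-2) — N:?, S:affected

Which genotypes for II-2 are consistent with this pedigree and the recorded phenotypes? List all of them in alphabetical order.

N/I-1 ? ·: nn|Nn|NN
N/I-2 ? ·: nn|Nn|NN
N/II-1 aff I-1×I-2: Nn|NN
N/II-2 ? I-1×I-2: nn|Nn|NN
⇒ N over [I-1,I-2,II-1,II-2]: 21 consistent
S/I-1 aff ·: Ss|SS
S/I-2 un ·: ss
S/II-1 aff I-1×I-2: Ss
S/II-2 aff I-1×I-2: Ss
⇒ S over [I-1,I-2,II-1,II-2]: 2 consistent

II-2 ∈ {NN Ss, Nn Ss, nn Ss}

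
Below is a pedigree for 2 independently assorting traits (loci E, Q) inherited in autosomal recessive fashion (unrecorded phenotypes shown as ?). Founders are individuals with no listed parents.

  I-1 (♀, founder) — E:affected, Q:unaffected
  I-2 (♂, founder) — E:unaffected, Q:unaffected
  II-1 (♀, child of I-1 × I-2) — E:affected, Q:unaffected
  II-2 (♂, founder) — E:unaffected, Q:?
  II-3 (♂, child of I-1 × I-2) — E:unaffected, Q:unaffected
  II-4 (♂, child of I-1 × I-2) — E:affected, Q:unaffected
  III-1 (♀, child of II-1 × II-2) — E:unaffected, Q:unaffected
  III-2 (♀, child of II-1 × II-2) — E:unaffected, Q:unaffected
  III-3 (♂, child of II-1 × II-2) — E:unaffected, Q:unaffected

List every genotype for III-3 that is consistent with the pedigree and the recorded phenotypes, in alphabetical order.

III-3 ∈ {Ee QQ, Ee Qq}

E/I-1 aff ·: ee
E/I-2 un ·: Ee
E/II-1 aff I-1×I-2: ee
E/II-2 un ·: EE|Ee
E/II-3 un I-1×I-2: Ee
E/II-4 aff I-1×I-2: ee
E/III-1 un II-1×II-2: Ee
E/III-2 un II-1×II-2: Ee
E/III-3 un II-1×II-2: Ee
⇒ E over [I-1,I-2,II-1,II-2,II-3,II-4,III-1,III-2,III-3]: 2 consistent
Q/I-1 un ·: QQ|Qq
Q/I-2 un ·: QQ|Qq
Q/II-1 un I-1×I-2: QQ|Qq
Q/II-2 ? ·: QQ|Qq|qq
Q/II-3 un I-1×I-2: QQ|Qq
Q/II-4 un I-1×I-2: QQ|Qq
Q/III-1 un II-1×II-2: QQ|Qq
Q/III-2 un II-1×II-2: QQ|Qq
Q/III-3 un II-1×II-2: QQ|Qq
⇒ Q over [I-1,I-2,II-1,II-2,II-3,II-4,III-1,III-2,III-3]: 334 consistent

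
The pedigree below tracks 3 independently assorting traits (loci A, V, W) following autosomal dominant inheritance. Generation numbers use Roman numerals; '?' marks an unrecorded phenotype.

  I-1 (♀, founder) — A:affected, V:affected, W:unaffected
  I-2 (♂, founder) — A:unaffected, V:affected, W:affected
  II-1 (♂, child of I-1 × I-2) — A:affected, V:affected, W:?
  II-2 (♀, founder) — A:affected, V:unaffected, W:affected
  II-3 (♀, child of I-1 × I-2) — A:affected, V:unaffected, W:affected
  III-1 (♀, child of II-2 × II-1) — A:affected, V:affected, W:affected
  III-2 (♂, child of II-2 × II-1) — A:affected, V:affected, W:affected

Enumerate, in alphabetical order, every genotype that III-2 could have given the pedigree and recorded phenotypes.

III-2 ∈ {AA Vv WW, AA Vv Ww, Aa Vv WW, Aa Vv Ww}

A/I-1 aff ·: Aa|AA
A/I-2 un ·: aa
A/II-1 aff I-1×I-2: Aa
A/II-2 aff ·: Aa|AA
A/II-3 aff I-1×I-2: Aa
A/III-1 aff II-2×II-1: Aa|AA
A/III-2 aff II-2×II-1: Aa|AA
⇒ A over [I-1,I-2,II-1,II-2,II-3,III-1,III-2]: 16 consistent
V/I-1 aff ·: Vv
V/I-2 aff ·: Vv
V/II-1 aff I-1×I-2: Vv|VV
V/II-2 un ·: vv
V/II-3 un I-1×I-2: vv
V/III-1 aff II-2×II-1: Vv
V/III-2 aff II-2×II-1: Vv
⇒ V over [I-1,I-2,II-1,II-2,II-3,III-1,III-2]: 2 consistent
W/I-1 un ·: ww
W/I-2 aff ·: Ww|WW
W/II-1 ? I-1×I-2: ww|Ww
W/II-2 aff ·: Ww|WW
W/II-3 aff I-1×I-2: Ww
W/III-1 aff II-2×II-1: Ww|WW
W/III-2 aff II-2×II-1: Ww|WW
⇒ W over [I-1,I-2,II-1,II-2,II-3,III-1,III-2]: 18 consistent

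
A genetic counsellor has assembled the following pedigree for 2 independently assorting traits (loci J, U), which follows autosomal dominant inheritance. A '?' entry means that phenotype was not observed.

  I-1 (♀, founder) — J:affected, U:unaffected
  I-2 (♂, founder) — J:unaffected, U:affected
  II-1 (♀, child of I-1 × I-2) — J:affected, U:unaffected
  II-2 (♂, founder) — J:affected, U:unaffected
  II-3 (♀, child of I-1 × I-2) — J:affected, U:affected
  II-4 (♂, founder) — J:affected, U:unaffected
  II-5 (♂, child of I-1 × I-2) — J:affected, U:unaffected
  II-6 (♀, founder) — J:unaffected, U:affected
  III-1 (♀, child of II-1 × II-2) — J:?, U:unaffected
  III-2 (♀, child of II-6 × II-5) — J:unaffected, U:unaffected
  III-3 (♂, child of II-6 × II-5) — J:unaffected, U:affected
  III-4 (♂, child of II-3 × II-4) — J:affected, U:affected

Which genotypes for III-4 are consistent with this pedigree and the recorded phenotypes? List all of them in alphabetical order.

III-4 ∈ {JJ Uu, Jj Uu}

J/I-1 aff ·: Jj|JJ
J/I-2 un ·: jj
J/II-1 aff I-1×I-2: Jj
J/II-2 aff ·: Jj|JJ
J/II-3 aff I-1×I-2: Jj
J/II-4 aff ·: Jj|JJ
J/II-5 aff I-1×I-2: Jj
J/II-6 un ·: jj
J/III-1 ? II-1×II-2: jj|Jj|JJ
J/III-2 un II-6×II-5: jj
J/III-3 un II-6×II-5: jj
J/III-4 aff II-3×II-4: Jj|JJ
⇒ J over [I-1,I-2,II-1,II-2,II-3,II-4,II-5,II-6,III-1,III-2,III-3,III-4]: 40 consistent
U/I-1 un ·: uu
U/I-2 aff ·: Uu
U/II-1 un I-1×I-2: uu
U/II-2 un ·: uu
U/II-3 aff I-1×I-2: Uu
U/II-4 un ·: uu
U/II-5 un I-1×I-2: uu
U/II-6 aff ·: Uu
U/III-1 un II-1×II-2: uu
U/III-2 un II-6×II-5: uu
U/III-3 aff II-6×II-5: Uu
U/III-4 aff II-3×II-4: Uu
⇒ U over [I-1,I-2,II-1,II-2,II-3,II-4,II-5,II-6,III-1,III-2,III-3,III-4]: 1 consistent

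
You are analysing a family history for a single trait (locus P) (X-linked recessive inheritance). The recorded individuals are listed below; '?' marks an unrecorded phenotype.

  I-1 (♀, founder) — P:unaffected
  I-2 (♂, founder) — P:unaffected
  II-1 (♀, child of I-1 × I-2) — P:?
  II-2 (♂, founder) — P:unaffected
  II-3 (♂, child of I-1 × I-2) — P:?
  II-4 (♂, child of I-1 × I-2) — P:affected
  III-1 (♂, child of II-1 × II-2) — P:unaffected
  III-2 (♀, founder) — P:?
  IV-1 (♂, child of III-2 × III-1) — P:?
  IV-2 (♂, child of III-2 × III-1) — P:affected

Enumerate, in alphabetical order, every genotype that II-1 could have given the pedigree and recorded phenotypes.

P/I-1 un ·: X^PX^p
P/I-2 un ·: X^PY
P/II-1 ? I-1×I-2: X^PX^P|X^PX^p
P/II-2 un ·: X^PY
P/II-3 ? I-1×I-2: X^PY|X^pY
P/II-4 aff I-1×I-2: X^pY
P/III-1 un II-1×II-2: X^PY
P/III-2 ? ·: X^PX^p|X^pX^p
P/IV-1 ? III-2×III-1: X^PY|X^pY
P/IV-2 aff III-2×III-1: X^pY
⇒ P over [I-1,I-2,II-1,II-2,II-3,II-4,III-1,III-2,IV-1,IV-2]: 12 consistent

II-1 ∈ {X^PX^P, X^PX^p}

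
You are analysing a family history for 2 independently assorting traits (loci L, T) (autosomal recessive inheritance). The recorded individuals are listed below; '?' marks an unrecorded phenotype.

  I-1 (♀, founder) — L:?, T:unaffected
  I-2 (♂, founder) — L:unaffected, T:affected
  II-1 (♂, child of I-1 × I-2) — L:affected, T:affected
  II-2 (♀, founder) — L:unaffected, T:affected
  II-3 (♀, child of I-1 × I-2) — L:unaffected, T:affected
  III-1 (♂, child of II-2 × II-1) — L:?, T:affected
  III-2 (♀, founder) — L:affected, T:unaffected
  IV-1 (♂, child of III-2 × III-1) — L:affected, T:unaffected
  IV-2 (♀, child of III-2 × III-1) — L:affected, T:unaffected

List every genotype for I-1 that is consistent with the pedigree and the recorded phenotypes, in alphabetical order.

L/I-1 ? ·: Ll|ll
L/I-2 un ·: Ll
L/II-1 aff I-1×I-2: ll
L/II-2 un ·: LL|Ll
L/II-3 un I-1×I-2: LL|Ll
L/III-1 ? II-2×II-1: Ll|ll
L/III-2 aff ·: ll
L/IV-1 aff III-2×III-1: ll
L/IV-2 aff III-2×III-1: ll
⇒ L over [I-1,I-2,II-1,II-2,II-3,III-1,III-2,IV-1,IV-2]: 9 consistent
T/I-1 un ·: Tt
T/I-2 aff ·: tt
T/II-1 aff I-1×I-2: tt
T/II-2 aff ·: tt
T/II-3 aff I-1×I-2: tt
T/III-1 aff II-2×II-1: tt
T/III-2 un ·: TT|Tt
T/IV-1 un III-2×III-1: Tt
T/IV-2 un III-2×III-1: Tt
⇒ T over [I-1,I-2,II-1,II-2,II-3,III-1,III-2,IV-1,IV-2]: 2 consistent

I-1 ∈ {Ll Tt, ll Tt}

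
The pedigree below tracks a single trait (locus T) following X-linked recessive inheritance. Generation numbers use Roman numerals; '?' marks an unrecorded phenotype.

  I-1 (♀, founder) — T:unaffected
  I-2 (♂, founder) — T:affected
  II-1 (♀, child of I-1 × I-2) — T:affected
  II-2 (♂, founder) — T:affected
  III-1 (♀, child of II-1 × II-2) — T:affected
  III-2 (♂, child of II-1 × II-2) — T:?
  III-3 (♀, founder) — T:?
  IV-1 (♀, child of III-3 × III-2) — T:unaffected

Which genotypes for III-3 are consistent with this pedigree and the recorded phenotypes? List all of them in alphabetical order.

T/I-1 un ·: X^TX^t
T/I-2 aff ·: X^tY
T/II-1 aff I-1×I-2: X^tX^t
T/II-2 aff ·: X^tY
T/III-1 aff II-1×II-2: X^tX^t
T/III-2 ? II-1×II-2: X^tY
T/III-3 ? ·: X^TX^T|X^TX^t
T/IV-1 un III-3×III-2: X^TX^t
⇒ T over [I-1,I-2,II-1,II-2,III-1,III-2,III-3,IV-1]: 2 consistent

III-3 ∈ {X^TX^T, X^TX^t}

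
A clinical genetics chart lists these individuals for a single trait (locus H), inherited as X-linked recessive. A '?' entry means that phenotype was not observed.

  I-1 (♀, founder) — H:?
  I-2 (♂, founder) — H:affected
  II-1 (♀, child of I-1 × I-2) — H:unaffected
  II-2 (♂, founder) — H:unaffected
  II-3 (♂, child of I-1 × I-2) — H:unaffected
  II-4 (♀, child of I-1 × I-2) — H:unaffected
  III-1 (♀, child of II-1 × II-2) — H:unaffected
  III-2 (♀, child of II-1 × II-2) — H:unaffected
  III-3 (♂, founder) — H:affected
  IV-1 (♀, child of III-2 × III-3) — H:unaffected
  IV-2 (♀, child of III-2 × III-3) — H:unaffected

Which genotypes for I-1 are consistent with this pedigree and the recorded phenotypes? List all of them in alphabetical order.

I-1 ∈ {X^HX^H, X^HX^h}

H/I-1 ? ·: X^HX^H|X^HX^h
H/I-2 aff ·: X^hY
H/II-1 un I-1×I-2: X^HX^h
H/II-2 un ·: X^HY
H/II-3 un I-1×I-2: X^HY
H/II-4 un I-1×I-2: X^HX^h
H/III-1 un II-1×II-2: X^HX^H|X^HX^h
H/III-2 un II-1×II-2: X^HX^H|X^HX^h
H/III-3 aff ·: X^hY
H/IV-1 un III-2×III-3: X^HX^h
H/IV-2 un III-2×III-3: X^HX^h
⇒ H over [I-1,I-2,II-1,II-2,II-3,II-4,III-1,III-2,III-3,IV-1,IV-2]: 8 consistent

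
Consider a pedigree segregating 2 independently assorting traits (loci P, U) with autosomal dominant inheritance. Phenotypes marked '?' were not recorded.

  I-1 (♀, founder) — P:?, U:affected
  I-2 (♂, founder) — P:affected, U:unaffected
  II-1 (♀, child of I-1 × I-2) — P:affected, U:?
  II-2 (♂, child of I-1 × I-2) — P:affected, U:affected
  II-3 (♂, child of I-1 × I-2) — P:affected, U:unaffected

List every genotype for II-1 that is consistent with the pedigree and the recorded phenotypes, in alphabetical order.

II-1 ∈ {PP Uu, PP uu, Pp Uu, Pp uu}

P/I-1 ? ·: pp|Pp|PP
P/I-2 aff ·: Pp|PP
P/II-1 aff I-1×I-2: Pp|PP
P/II-2 aff I-1×I-2: Pp|PP
P/II-3 aff I-1×I-2: Pp|PP
⇒ P over [I-1,I-2,II-1,II-2,II-3]: 27 consistent
U/I-1 aff ·: Uu
U/I-2 un ·: uu
U/II-1 ? I-1×I-2: uu|Uu
U/II-2 aff I-1×I-2: Uu
U/II-3 un I-1×I-2: uu
⇒ U over [I-1,I-2,II-1,II-2,II-3]: 2 consistent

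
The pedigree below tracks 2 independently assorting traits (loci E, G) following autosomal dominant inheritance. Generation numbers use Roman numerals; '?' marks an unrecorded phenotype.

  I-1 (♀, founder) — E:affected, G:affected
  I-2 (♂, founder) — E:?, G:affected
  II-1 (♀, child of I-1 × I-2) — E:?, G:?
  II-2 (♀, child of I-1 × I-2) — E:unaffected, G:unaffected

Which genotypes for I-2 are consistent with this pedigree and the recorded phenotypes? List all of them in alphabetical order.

I-2 ∈ {Ee Gg, ee Gg}

E/I-1 aff ·: Ee
E/I-2 ? ·: ee|Ee
E/II-1 ? I-1×I-2: ee|Ee|EE
E/II-2 un I-1×I-2: ee
⇒ E over [I-1,I-2,II-1,II-2]: 5 consistent
G/I-1 aff ·: Gg
G/I-2 aff ·: Gg
G/II-1 ? I-1×I-2: gg|Gg|GG
G/II-2 un I-1×I-2: gg
⇒ G over [I-1,I-2,II-1,II-2]: 3 consistent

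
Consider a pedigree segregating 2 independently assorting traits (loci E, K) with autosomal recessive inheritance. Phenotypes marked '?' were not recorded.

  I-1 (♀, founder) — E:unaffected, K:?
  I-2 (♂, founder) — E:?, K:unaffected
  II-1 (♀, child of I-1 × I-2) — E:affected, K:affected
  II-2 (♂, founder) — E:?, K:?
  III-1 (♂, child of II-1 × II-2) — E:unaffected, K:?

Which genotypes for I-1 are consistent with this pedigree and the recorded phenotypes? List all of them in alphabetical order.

I-1 ∈ {Ee Kk, Ee kk}

E/I-1 un ·: Ee
E/I-2 ? ·: Ee|ee
E/II-1 aff I-1×I-2: ee
E/II-2 ? ·: EE|Ee
E/III-1 un II-1×II-2: Ee
⇒ E over [I-1,I-2,II-1,II-2,III-1]: 4 consistent
K/I-1 ? ·: Kk|kk
K/I-2 un ·: Kk
K/II-1 aff I-1×I-2: kk
K/II-2 ? ·: KK|Kk|kk
K/III-1 ? II-1×II-2: Kk|kk
⇒ K over [I-1,I-2,II-1,II-2,III-1]: 8 consistent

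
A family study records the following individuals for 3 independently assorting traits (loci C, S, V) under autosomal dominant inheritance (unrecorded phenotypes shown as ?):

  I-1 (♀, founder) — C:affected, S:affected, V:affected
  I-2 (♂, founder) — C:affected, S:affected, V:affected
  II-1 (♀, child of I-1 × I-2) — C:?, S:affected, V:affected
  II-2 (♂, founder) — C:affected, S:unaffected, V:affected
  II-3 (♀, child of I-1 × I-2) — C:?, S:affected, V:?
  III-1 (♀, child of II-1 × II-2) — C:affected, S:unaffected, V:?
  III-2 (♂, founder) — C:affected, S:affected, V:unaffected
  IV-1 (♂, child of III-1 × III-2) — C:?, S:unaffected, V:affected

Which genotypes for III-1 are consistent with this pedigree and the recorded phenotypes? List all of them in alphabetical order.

C/I-1 aff ·: Cc|CC
C/I-2 aff ·: Cc|CC
C/II-1 ? I-1×I-2: cc|Cc|CC
C/II-2 aff ·: Cc|CC
C/II-3 ? I-1×I-2: cc|Cc|CC
C/III-1 aff II-1×II-2: Cc|CC
C/III-2 aff ·: Cc|CC
C/IV-1 ? III-1×III-2: cc|Cc|CC
⇒ C over [I-1,I-2,II-1,II-2,II-3,III-1,III-2,IV-1]: 230 consistent
S/I-1 aff ·: Ss|SS
S/I-2 aff ·: Ss|SS
S/II-1 aff I-1×I-2: Ss
S/II-2 un ·: ss
S/II-3 aff I-1×I-2: Ss|SS
S/III-1 un II-1×II-2: ss
S/III-2 aff ·: Ss
S/IV-1 un III-1×III-2: ss
⇒ S over [I-1,I-2,II-1,II-2,II-3,III-1,III-2,IV-1]: 6 consistent
V/I-1 aff ·: Vv|VV
V/I-2 aff ·: Vv|VV
V/II-1 aff I-1×I-2: Vv|VV
V/II-2 aff ·: Vv|VV
V/II-3 ? I-1×I-2: vv|Vv|VV
V/III-1 ? II-1×II-2: Vv|VV
V/III-2 un ·: vv
V/IV-1 aff III-1×III-2: Vv
⇒ V over [I-1,I-2,II-1,II-2,II-3,III-1,III-2,IV-1]: 52 consistent

III-1 ∈ {CC ss VV, CC ss Vv, Cc ss VV, Cc ss Vv}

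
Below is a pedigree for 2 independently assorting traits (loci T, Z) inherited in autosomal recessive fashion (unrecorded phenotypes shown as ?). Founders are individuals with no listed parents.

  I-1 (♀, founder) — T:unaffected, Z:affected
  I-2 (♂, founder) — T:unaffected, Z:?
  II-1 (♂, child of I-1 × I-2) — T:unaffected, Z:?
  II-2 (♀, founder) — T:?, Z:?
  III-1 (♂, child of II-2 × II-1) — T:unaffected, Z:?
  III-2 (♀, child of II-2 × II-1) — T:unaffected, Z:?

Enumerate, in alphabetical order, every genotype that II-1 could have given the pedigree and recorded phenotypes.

II-1 ∈ {TT Zz, TT zz, Tt Zz, Tt zz}

T/I-1 un ·: TT|Tt
T/I-2 un ·: TT|Tt
T/II-1 un I-1×I-2: TT|Tt
T/II-2 ? ·: TT|Tt|tt
T/III-1 un II-2×II-1: TT|Tt
T/III-2 un II-2×II-1: TT|Tt
⇒ T over [I-1,I-2,II-1,II-2,III-1,III-2]: 51 consistent
Z/I-1 aff ·: zz
Z/I-2 ? ·: ZZ|Zz|zz
Z/II-1 ? I-1×I-2: Zz|zz
Z/II-2 ? ·: ZZ|Zz|zz
Z/III-1 ? II-2×II-1: ZZ|Zz|zz
Z/III-2 ? II-2×II-1: ZZ|Zz|zz
⇒ Z over [I-1,I-2,II-1,II-2,III-1,III-2]: 46 consistent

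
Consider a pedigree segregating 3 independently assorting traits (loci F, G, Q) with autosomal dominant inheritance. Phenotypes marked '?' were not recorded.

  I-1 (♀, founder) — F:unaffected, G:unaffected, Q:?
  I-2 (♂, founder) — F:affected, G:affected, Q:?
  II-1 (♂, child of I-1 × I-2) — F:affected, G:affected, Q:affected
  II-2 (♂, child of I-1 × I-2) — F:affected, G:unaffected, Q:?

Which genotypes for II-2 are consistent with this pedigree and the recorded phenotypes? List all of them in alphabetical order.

II-2 ∈ {Ff gg QQ, Ff gg Qq, Ff gg qq}

F/I-1 un ·: ff
F/I-2 aff ·: Ff|FF
F/II-1 aff I-1×I-2: Ff
F/II-2 aff I-1×I-2: Ff
⇒ F over [I-1,I-2,II-1,II-2]: 2 consistent
G/I-1 un ·: gg
G/I-2 aff ·: Gg
G/II-1 aff I-1×I-2: Gg
G/II-2 un I-1×I-2: gg
⇒ G over [I-1,I-2,II-1,II-2]: 1 consistent
Q/I-1 ? ·: qq|Qq|QQ
Q/I-2 ? ·: qq|Qq|QQ
Q/II-1 aff I-1×I-2: Qq|QQ
Q/II-2 ? I-1×I-2: qq|Qq|QQ
⇒ Q over [I-1,I-2,II-1,II-2]: 21 consistent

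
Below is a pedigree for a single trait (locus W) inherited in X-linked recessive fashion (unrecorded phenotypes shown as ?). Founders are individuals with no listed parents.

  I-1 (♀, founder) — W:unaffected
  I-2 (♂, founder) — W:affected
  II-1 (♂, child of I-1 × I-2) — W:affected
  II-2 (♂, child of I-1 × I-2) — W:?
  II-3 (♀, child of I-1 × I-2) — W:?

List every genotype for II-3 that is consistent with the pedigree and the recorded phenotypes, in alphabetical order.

II-3 ∈ {X^WX^w, X^wX^w}

W/I-1 un ·: X^WX^w
W/I-2 aff ·: X^wY
W/II-1 aff I-1×I-2: X^wY
W/II-2 ? I-1×I-2: X^WY|X^wY
W/II-3 ? I-1×I-2: X^WX^w|X^wX^w
⇒ W over [I-1,I-2,II-1,II-2,II-3]: 4 consistent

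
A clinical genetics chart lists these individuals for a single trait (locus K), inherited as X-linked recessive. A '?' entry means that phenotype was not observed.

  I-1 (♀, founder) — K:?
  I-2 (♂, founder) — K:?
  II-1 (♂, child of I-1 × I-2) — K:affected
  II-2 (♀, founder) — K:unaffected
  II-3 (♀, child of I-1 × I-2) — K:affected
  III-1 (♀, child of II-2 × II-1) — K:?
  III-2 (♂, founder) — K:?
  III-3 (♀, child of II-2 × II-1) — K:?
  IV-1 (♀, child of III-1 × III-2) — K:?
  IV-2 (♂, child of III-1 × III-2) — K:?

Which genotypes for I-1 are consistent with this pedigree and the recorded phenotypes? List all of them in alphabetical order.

K/I-1 ? ·: X^KX^k|X^kX^k
K/I-2 ? ·: X^kY
K/II-1 aff I-1×I-2: X^kY
K/II-2 un ·: X^KX^K|X^KX^k
K/II-3 aff I-1×I-2: X^kX^k
K/III-1 ? II-2×II-1: X^KX^k|X^kX^k
K/III-2 ? ·: X^KY|X^kY
K/III-3 ? II-2×II-1: X^KX^k|X^kX^k
K/IV-1 ? III-1×III-2: X^KX^K|X^KX^k|X^kX^k
K/IV-2 ? III-1×III-2: X^KY|X^kY
⇒ K over [I-1,I-2,II-1,II-2,II-3,III-1,III-2,III-3,IV-1,IV-2]: 56 consistent

I-1 ∈ {X^KX^k, X^kX^k}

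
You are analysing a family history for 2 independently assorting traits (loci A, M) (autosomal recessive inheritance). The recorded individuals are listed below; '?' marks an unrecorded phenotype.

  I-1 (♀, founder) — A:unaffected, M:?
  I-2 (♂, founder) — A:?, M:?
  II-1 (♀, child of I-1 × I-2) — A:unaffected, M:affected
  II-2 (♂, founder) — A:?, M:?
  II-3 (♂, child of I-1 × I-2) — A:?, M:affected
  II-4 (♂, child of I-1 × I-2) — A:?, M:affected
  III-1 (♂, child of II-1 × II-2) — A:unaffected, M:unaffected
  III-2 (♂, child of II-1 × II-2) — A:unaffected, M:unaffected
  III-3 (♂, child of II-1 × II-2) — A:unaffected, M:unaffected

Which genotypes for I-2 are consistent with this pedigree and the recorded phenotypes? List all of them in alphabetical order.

A/I-1 un ·: AA|Aa
A/I-2 ? ·: AA|Aa|aa
A/II-1 un I-1×I-2: AA|Aa
A/II-2 ? ·: AA|Aa|aa
A/II-3 ? I-1×I-2: AA|Aa|aa
A/II-4 ? I-1×I-2: AA|Aa|aa
A/III-1 un II-1×II-2: AA|Aa
A/III-2 un II-1×II-2: AA|Aa
A/III-3 un II-1×II-2: AA|Aa
⇒ A over [I-1,I-2,II-1,II-2,II-3,II-4,III-1,III-2,III-3]: 554 consistent
M/I-1 ? ·: Mm|mm
M/I-2 ? ·: Mm|mm
M/II-1 aff I-1×I-2: mm
M/II-2 ? ·: MM|Mm
M/II-3 aff I-1×I-2: mm
M/II-4 aff I-1×I-2: mm
M/III-1 un II-1×II-2: Mm
M/III-2 un II-1×II-2: Mm
M/III-3 un II-1×II-2: Mm
⇒ M over [I-1,I-2,II-1,II-2,II-3,II-4,III-1,III-2,III-3]: 8 consistent

I-2 ∈ {AA Mm, AA mm, Aa Mm, Aa mm, aa Mm, aa mm}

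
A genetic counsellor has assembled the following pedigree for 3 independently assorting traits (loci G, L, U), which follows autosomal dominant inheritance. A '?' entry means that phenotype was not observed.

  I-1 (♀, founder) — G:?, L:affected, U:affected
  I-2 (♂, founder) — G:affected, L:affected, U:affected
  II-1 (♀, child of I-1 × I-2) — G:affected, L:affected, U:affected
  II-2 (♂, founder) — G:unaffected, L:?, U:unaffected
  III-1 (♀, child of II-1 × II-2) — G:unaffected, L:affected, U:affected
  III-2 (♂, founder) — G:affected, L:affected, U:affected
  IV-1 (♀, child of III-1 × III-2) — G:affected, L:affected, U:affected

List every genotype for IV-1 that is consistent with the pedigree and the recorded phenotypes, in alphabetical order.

IV-1 ∈ {Gg LL UU, Gg LL Uu, Gg Ll UU, Gg Ll Uu}

G/I-1 ? ·: gg|Gg|GG
G/I-2 aff ·: Gg|GG
G/II-1 aff I-1×I-2: Gg
G/II-2 un ·: gg
G/III-1 un II-1×II-2: gg
G/III-2 aff ·: Gg|GG
G/IV-1 aff III-1×III-2: Gg
⇒ G over [I-1,I-2,II-1,II-2,III-1,III-2,IV-1]: 10 consistent
L/I-1 aff ·: Ll|LL
L/I-2 aff ·: Ll|LL
L/II-1 aff I-1×I-2: Ll|LL
L/II-2 ? ·: ll|Ll|LL
L/III-1 aff II-1×II-2: Ll|LL
L/III-2 aff ·: Ll|LL
L/IV-1 aff III-1×III-2: Ll|LL
⇒ L over [I-1,I-2,II-1,II-2,III-1,III-2,IV-1]: 110 consistent
U/I-1 aff ·: Uu|UU
U/I-2 aff ·: Uu|UU
U/II-1 aff I-1×I-2: Uu|UU
U/II-2 un ·: uu
U/III-1 aff II-1×II-2: Uu
U/III-2 aff ·: Uu|UU
U/IV-1 aff III-1×III-2: Uu|UU
⇒ U over [I-1,I-2,II-1,II-2,III-1,III-2,IV-1]: 28 consistent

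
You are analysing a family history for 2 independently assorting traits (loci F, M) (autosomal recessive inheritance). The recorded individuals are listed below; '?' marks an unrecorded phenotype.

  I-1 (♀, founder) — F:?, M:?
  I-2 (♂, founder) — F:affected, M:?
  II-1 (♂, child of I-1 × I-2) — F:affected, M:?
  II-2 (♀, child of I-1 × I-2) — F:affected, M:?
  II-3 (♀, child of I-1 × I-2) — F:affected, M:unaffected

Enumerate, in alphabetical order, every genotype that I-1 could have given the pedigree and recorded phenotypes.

I-1 ∈ {Ff MM, Ff Mm, Ff mm, ff MM, ff Mm, ff mm}

F/I-1 ? ·: Ff|ff
F/I-2 aff ·: ff
F/II-1 aff I-1×I-2: ff
F/II-2 aff I-1×I-2: ff
F/II-3 aff I-1×I-2: ff
⇒ F over [I-1,I-2,II-1,II-2,II-3]: 2 consistent
M/I-1 ? ·: MM|Mm|mm
M/I-2 ? ·: MM|Mm|mm
M/II-1 ? I-1×I-2: MM|Mm|mm
M/II-2 ? I-1×I-2: MM|Mm|mm
M/II-3 un I-1×I-2: MM|Mm
⇒ M over [I-1,I-2,II-1,II-2,II-3]: 45 consistent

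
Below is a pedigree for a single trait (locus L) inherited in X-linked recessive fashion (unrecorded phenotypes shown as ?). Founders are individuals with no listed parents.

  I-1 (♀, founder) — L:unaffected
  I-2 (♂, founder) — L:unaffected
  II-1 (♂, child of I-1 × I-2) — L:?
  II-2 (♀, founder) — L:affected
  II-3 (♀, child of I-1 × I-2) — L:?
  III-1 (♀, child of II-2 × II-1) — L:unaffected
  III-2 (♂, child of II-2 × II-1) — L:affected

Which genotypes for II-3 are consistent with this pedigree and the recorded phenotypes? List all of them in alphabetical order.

II-3 ∈ {X^LX^L, X^LX^l}

L/I-1 un ·: X^LX^L|X^LX^l
L/I-2 un ·: X^LY
L/II-1 ? I-1×I-2: X^LY
L/II-2 aff ·: X^lX^l
L/II-3 ? I-1×I-2: X^LX^L|X^LX^l
L/III-1 un II-2×II-1: X^LX^l
L/III-2 aff II-2×II-1: X^lY
⇒ L over [I-1,I-2,II-1,II-2,II-3,III-1,III-2]: 3 consistent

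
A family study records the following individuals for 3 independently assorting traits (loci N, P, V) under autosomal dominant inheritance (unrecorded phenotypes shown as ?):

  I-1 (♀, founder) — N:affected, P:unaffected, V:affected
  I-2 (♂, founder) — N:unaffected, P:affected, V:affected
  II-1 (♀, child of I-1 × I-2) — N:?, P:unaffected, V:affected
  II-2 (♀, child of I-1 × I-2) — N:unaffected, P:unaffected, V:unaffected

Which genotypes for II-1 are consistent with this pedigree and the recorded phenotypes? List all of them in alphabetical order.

N/I-1 aff ·: Nn
N/I-2 un ·: nn
N/II-1 ? I-1×I-2: nn|Nn
N/II-2 un I-1×I-2: nn
⇒ N over [I-1,I-2,II-1,II-2]: 2 consistent
P/I-1 un ·: pp
P/I-2 aff ·: Pp
P/II-1 un I-1×I-2: pp
P/II-2 un I-1×I-2: pp
⇒ P over [I-1,I-2,II-1,II-2]: 1 consistent
V/I-1 aff ·: Vv
V/I-2 aff ·: Vv
V/II-1 aff I-1×I-2: Vv|VV
V/II-2 un I-1×I-2: vv
⇒ V over [I-1,I-2,II-1,II-2]: 2 consistent

II-1 ∈ {Nn pp VV, Nn pp Vv, nn pp VV, nn pp Vv}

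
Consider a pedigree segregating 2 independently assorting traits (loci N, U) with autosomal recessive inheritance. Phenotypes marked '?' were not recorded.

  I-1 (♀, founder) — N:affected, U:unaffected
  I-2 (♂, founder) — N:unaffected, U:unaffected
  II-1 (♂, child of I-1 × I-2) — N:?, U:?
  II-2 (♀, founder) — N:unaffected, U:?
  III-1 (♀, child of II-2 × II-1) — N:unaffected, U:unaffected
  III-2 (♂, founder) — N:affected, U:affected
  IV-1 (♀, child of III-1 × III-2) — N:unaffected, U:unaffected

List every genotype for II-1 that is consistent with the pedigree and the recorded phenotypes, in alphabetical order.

II-1 ∈ {Nn UU, Nn Uu, Nn uu, nn UU, nn Uu, nn uu}

N/I-1 aff ·: nn
N/I-2 un ·: NN|Nn
N/II-1 ? I-1×I-2: Nn|nn
N/II-2 un ·: NN|Nn
N/III-1 un II-2×II-1: NN|Nn
N/III-2 aff ·: nn
N/IV-1 un III-1×III-2: Nn
⇒ N over [I-1,I-2,II-1,II-2,III-1,III-2,IV-1]: 10 consistent
U/I-1 un ·: UU|Uu
U/I-2 un ·: UU|Uu
U/II-1 ? I-1×I-2: UU|Uu|uu
U/II-2 ? ·: UU|Uu|uu
U/III-1 un II-2×II-1: UU|Uu
U/III-2 aff ·: uu
U/IV-1 un III-1×III-2: Uu
⇒ U over [I-1,I-2,II-1,II-2,III-1,III-2,IV-1]: 33 consistent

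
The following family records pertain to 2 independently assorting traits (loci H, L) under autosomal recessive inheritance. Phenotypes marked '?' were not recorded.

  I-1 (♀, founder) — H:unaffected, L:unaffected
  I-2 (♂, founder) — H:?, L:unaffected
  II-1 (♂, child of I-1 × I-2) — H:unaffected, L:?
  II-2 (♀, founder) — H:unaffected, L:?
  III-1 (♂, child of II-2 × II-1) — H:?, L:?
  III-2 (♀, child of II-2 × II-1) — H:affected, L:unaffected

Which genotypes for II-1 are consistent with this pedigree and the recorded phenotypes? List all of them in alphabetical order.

H/I-1 un ·: HH|Hh
H/I-2 ? ·: HH|Hh|hh
H/II-1 un I-1×I-2: Hh
H/II-2 un ·: Hh
H/III-1 ? II-2×II-1: HH|Hh|hh
H/III-2 aff II-2×II-1: hh
⇒ H over [I-1,I-2,II-1,II-2,III-1,III-2]: 15 consistent
L/I-1 un ·: LL|Ll
L/I-2 un ·: LL|Ll
L/II-1 ? I-1×I-2: LL|Ll|ll
L/II-2 ? ·: LL|Ll|ll
L/III-1 ? II-2×II-1: LL|Ll|ll
L/III-2 un II-2×II-1: LL|Ll
⇒ L over [I-1,I-2,II-1,II-2,III-1,III-2]: 63 consistent

II-1 ∈ {Hh LL, Hh Ll, Hh ll}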